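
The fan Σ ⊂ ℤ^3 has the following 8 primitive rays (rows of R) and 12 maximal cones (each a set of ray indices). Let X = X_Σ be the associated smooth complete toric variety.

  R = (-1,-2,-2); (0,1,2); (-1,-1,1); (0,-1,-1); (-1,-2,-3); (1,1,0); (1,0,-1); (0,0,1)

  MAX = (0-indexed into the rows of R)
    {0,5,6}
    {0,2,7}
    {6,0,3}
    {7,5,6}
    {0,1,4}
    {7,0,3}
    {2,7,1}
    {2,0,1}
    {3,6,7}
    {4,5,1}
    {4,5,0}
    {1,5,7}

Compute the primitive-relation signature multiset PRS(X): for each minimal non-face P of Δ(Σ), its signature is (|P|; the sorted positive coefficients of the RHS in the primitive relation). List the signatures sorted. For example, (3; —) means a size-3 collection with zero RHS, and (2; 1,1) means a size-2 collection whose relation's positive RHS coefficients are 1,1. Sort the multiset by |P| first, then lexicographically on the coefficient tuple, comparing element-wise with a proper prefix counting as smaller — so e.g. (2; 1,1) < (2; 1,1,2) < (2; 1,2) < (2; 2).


Σ has 14 primitive collections:

  • {1,3}:  v_{1} + v_{3} = v_{7} ; sig = (2; 1)
  • {2,5}:  v_{2} + v_{5} = v_{7} ; sig = (2; 1)
  • {3,5}:  v_{3} + v_{5} = v_{6} ; sig = (2; 1)
  • {4,7}:  v_{4} + v_{7} = v_{0} ; sig = (2; 1)
  • {1,6}:  v_{1} + v_{6} = v_{5} + v_{7} ; sig = (2; 1,1)
  • {2,6}:  v_{2} + v_{6} = v_{3} + v_{7} ; sig = (2; 1,1)
  • {2,3}:  v_{2} + v_{3} = v_{0} + 2·v_{7} ; sig = (2; 1,2)
  • {2,4}:  v_{2} + v_{4} = 2·v_{0} + v_{1} ; sig = (2; 1,2)
  • {3,4}:  v_{3} + v_{4} = 2·v_{0} + v_{5} ; sig = (2; 1,2)
  • {4,6}:  v_{4} + v_{6} = 2·v_{0} + 2·v_{5} ; sig = (2; 2,2)
  • {0,1,5}:  v_{0} + v_{1} + v_{5} = 0 ; sig = (3; —)
  • {0,1,7}:  v_{0} + v_{1} + v_{7} = v_{2} ; sig = (3; 1)
  • {0,5,7}:  v_{0} + v_{5} + v_{7} = v_{3} ; sig = (3; 1)
  • {0,6,7}:  v_{0} + v_{6} + v_{7} = 2·v_{3} ; sig = (3; 2)

Sorted signature multiset PRS(X):
[(2; 1), (2; 1), (2; 1), (2; 1), (2; 1,1), (2; 1,1), (2; 1,2), (2; 1,2), (2; 1,2), (2; 2,2), (3; —), (3; 1), (3; 1), (3; 2)]


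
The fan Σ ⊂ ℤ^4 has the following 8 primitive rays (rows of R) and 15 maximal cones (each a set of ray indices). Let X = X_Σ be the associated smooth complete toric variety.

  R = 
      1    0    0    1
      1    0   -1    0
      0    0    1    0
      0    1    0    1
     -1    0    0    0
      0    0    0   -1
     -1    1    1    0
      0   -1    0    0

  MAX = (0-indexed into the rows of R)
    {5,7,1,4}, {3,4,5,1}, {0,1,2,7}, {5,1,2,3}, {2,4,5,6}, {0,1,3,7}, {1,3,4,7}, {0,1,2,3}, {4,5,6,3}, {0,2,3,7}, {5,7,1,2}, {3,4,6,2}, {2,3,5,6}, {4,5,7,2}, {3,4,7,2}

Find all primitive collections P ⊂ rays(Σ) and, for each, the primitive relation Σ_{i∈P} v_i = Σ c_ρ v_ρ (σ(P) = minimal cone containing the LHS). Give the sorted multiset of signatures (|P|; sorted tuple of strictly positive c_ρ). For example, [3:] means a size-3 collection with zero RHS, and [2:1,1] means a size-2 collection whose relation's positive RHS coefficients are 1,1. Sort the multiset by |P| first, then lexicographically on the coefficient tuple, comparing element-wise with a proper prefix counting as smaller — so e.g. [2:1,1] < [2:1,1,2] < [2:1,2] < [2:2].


The 9 primitive collections of Σ (r=8, n=4):

  • {0,4}:  v_{0} + v_{4} = v_{3} + v_{7}  ⟹  sig = [2:1,1]
  • {0,5}:  v_{0} + v_{5} = v_{1} + v_{2}  ⟹  sig = [2:1,1]
  • {0,6}:  v_{0} + v_{6} = v_{2} + v_{3}  ⟹  sig = [2:1,1]
  • {1,6}:  v_{1} + v_{6} = v_{3} + v_{5}  ⟹  sig = [2:1,1]
  • {6,7}:  v_{6} + v_{7} = v_{2} + v_{4}  ⟹  sig = [2:1,1]
  • {1,2,4}:  v_{1} + v_{2} + v_{4} = 0  ⟹  sig = [3:]
  • {3,5,7}:  v_{3} + v_{5} + v_{7} = 0  ⟹  sig = [3:]
  • {1,2,3,7}:  v_{1} + v_{2} + v_{3} + v_{7} = v_{0}  ⟹  sig = [4:1]
  • {2,3,4,5}:  v_{2} + v_{3} + v_{4} + v_{5} = v_{6}  ⟹  sig = [4:1]

so the primitive-relation signature multiset is
    |P|=2: 5 collections, coeffs (1,1), (1,1), (1,1), (1,1), (1,1)
    |P|=3: 2 collections, coeffs (), ()
    |P|=4: 2 collections, coeffs (1), (1)


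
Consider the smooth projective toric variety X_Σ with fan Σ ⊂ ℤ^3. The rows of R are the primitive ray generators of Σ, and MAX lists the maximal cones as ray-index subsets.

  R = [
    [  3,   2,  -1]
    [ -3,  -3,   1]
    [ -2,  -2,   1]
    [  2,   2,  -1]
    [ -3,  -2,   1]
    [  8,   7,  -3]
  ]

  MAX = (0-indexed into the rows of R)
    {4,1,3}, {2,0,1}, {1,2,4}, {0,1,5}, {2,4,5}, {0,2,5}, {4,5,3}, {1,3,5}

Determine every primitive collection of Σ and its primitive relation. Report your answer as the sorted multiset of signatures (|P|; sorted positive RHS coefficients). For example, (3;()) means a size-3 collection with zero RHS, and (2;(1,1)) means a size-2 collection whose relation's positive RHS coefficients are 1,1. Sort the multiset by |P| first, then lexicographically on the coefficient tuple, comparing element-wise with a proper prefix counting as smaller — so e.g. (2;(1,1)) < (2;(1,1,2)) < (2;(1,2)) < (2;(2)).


Primitive collections (5):

  P={0,4}:  v_{0} + v_{4} = 0  ⇒ sig = (2;())
  P={2,3}:  v_{2} + v_{3} = 0  ⇒ sig = (2;())
  P={0,3}:  v_{0} + v_{3} = v_{1} + v_{5}  ⇒ sig = (2;(1,1))
  P={1,2,5}:  v_{1} + v_{2} + v_{5} = v_{0}  ⇒ sig = (3;(1))
  P={1,4,5}:  v_{1} + v_{4} + v_{5} = v_{3}  ⇒ sig = (3;(1))

Sorted signature multiset PRS(X):
    |P|=2: 3 collections, coeffs (), (), (1,1)
    |P|=3: 2 collections, coeffs (1), (1)


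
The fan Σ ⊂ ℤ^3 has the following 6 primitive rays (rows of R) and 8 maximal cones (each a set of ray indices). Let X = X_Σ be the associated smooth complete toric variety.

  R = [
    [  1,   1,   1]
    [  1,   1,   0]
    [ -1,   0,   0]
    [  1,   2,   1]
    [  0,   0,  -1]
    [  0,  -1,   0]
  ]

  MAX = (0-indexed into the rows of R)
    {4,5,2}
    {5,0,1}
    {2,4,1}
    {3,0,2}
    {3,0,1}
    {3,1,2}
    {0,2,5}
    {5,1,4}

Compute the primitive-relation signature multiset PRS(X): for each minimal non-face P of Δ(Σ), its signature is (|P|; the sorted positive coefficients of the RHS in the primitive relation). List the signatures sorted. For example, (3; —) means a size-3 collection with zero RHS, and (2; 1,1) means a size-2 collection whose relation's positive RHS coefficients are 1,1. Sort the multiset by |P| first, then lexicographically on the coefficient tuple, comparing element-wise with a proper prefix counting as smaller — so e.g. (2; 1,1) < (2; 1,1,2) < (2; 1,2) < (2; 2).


5 minimal non-faces of Δ(Σ) (on 6 rays):

  {0,4}:  v_{0} + v_{4} = v_{1} ; sig = (2; 1)
  {3,5}:  v_{3} + v_{5} = v_{0} ; sig = (2; 1)
  {3,4}:  v_{3} + v_{4} = 2·v_{1} + v_{2} ; sig = (2; 1,2)
  {1,2,5}:  v_{1} + v_{2} + v_{5} = 0 ; sig = (3; —)
  {0,1,2}:  v_{0} + v_{1} + v_{2} = v_{3} ; sig = (3; 1)

so the primitive-relation signature multiset is
    (2; 1)
    (2; 1)
    (2; 1,2)
    (3; —)
    (3; 1)


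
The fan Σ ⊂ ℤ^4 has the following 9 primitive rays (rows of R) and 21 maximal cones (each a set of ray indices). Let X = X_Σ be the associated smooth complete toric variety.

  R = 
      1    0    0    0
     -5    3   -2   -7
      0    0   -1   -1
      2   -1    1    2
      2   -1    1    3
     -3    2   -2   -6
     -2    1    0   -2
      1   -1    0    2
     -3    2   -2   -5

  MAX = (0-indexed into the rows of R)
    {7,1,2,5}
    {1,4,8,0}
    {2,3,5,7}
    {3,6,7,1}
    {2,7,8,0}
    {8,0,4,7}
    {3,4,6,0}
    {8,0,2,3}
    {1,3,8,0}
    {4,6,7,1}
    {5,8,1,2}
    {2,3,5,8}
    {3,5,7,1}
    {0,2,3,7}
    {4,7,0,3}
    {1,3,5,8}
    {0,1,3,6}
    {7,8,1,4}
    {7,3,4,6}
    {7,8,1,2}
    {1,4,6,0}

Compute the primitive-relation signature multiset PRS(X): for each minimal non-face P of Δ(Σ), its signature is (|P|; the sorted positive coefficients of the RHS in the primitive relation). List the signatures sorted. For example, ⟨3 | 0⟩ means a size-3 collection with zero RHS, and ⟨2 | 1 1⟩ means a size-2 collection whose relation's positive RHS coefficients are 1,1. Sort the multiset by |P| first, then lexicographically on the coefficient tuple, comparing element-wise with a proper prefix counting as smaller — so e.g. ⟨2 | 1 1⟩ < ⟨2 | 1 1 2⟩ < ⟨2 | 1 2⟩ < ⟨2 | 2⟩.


14 collections generate NE(X_Σ); each relation:

  P = {6,8}:  v_{6} + v_{8} = v_{1}  ⟹  sig = ⟨2 | 1⟩
  P = {2,4}:  v_{2} + v_{4} = v_{0} + v_{7}  ⟹  sig = ⟨2 | 1 1⟩
  P = {4,5}:  v_{4} + v_{5} = v_{3} + v_{8}  ⟹  sig = ⟨2 | 1 1⟩
  P = {2,6}:  v_{2} + v_{6} = v_{1} + v_{3} + v_{7}  ⟹  sig = ⟨2 | 1 1 1⟩
  P = {5,6}:  v_{5} + v_{6} = 2·v_{1} + 2·v_{3} + v_{7}  ⟹  sig = ⟨2 | 1 2 2⟩
  P = {0,5}:  v_{0} + v_{5} = 2·v_{3} + 2·v_{8}  ⟹  sig = ⟨2 | 2 2⟩
  P = {0,6,7}:  v_{0} + v_{6} + v_{7} = 0  ⟹  sig = ⟨3 | 0⟩
  P = {0,1,7}:  v_{0} + v_{1} + v_{7} = v_{8}  ⟹  sig = ⟨3 | 1⟩
  P = {1,2,3}:  v_{1} + v_{2} + v_{3} = v_{5}  ⟹  sig = ⟨3 | 1⟩
  P = {3,4,8}:  v_{3} + v_{4} + v_{8} = v_{0}  ⟹  sig = ⟨3 | 1⟩
  P = {3,7,8}:  v_{3} + v_{7} + v_{8} = v_{2}  ⟹  sig = ⟨3 | 1⟩
  P = {1,3,4}:  v_{1} + v_{3} + v_{4} = v_{0} + v_{6}  ⟹  sig = ⟨3 | 1 1⟩
  P = {0,1,2}:  v_{0} + v_{1} + v_{2} = v_{3} + 2·v_{8}  ⟹  sig = ⟨3 | 1 2⟩
  P = {5,7,8}:  v_{5} + v_{7} + v_{8} = v_{1} + 2·v_{2}  ⟹  sig = ⟨3 | 1 2⟩

so the primitive-relation signature multiset is
    |P|=2: 6 collections, coeffs (1), (1,1), (1,1), (1,1,1), (1,2,2), (2,2)
    |P|=3: 8 collections, coeffs (), (1), (1), (1), (1), (1,1), (1,2), (1,2)


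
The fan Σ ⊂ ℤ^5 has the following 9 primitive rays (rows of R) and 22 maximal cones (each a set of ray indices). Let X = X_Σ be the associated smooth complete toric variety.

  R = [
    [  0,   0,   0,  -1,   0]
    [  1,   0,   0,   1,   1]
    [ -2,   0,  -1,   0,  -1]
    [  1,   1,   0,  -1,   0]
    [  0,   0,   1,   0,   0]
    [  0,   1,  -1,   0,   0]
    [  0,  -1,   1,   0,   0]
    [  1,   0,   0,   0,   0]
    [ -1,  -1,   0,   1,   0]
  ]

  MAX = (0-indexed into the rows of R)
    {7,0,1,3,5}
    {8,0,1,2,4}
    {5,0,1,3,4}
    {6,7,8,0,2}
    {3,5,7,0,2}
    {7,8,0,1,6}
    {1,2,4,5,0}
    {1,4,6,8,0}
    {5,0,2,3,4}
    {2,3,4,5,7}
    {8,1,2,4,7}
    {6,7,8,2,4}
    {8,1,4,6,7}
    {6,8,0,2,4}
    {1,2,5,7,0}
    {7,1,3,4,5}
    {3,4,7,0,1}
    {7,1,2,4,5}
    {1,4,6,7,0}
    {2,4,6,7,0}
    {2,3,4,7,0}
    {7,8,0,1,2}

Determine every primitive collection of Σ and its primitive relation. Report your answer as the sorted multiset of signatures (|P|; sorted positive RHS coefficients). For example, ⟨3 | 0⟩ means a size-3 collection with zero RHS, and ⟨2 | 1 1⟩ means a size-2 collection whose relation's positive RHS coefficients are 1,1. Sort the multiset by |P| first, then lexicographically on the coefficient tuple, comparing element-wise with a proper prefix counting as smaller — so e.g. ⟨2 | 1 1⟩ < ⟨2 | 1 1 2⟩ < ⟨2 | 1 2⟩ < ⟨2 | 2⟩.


Minimal non-faces — 9 found among 9 rays, 22 max cones:

  • {3,8}:  v_{3} + v_{8} = 0  ⟹  sig = ⟨2 | 0⟩
  • {5,6}:  v_{5} + v_{6} = 0  ⟹  sig = ⟨2 | 0⟩
  • {5,8}:  v_{5} + v_{8} = v_{1} + v_{2}  ⟹  sig = ⟨2 | 1 1⟩
  • {3,6}:  v_{3} + v_{6} = v_{0} + v_{4} + v_{7}  ⟹  sig = ⟨2 | 1 1 1⟩
  • {1,2,3}:  v_{1} + v_{2} + v_{3} = v_{5}  ⟹  sig = ⟨3 | 1⟩
  • {1,2,6}:  v_{1} + v_{2} + v_{6} = v_{8}  ⟹  sig = ⟨3 | 1⟩
  • {0,4,5,7}:  v_{0} + v_{4} + v_{5} + v_{7} = v_{3}  ⟹  sig = ⟨4 | 1⟩
  • {0,4,7,8}:  v_{0} + v_{4} + v_{7} + v_{8} = v_{6}  ⟹  sig = ⟨4 | 1⟩
  • {0,1,2,4,7}:  v_{0} + v_{1} + v_{2} + v_{4} + v_{7} = 0  ⟹  sig = ⟨5 | 0⟩

Sorted signature multiset PRS(X):
{ ⟨2 | 0⟩ ×2,  ⟨2 | 1 1⟩,  ⟨2 | 1 1 1⟩,  ⟨3 | 1⟩ ×2,  ⟨4 | 1⟩ ×2,  ⟨5 | 0⟩ }


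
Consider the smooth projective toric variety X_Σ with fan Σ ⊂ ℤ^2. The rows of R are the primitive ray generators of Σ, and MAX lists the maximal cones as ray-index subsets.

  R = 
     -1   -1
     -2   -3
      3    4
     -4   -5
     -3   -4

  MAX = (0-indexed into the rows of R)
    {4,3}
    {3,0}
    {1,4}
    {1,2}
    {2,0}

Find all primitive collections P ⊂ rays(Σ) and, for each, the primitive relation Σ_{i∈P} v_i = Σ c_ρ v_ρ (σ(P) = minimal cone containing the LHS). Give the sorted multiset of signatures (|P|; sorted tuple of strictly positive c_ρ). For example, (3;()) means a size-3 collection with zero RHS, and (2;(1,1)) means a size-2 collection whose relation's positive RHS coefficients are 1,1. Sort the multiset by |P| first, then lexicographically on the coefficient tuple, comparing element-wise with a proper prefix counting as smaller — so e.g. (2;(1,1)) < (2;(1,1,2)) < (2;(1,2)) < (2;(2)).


Minimal non-faces — 5 found among 5 rays, 5 max cones:

  P={2,4}:  v_{2} + v_{4} = 0  ⟹  sig = (2;())
  P={0,1}:  v_{0} + v_{1} = v_{4}  ⟹  sig = (2;(1))
  P={0,4}:  v_{0} + v_{4} = v_{3}  ⟹  sig = (2;(1))
  P={2,3}:  v_{2} + v_{3} = v_{0}  ⟹  sig = (2;(1))
  P={1,3}:  v_{1} + v_{3} = 2·v_{4}  ⟹  sig = (2;(2))

Hence PRS(X_Σ) =
{ (2;()),  (2;(1)) ×3,  (2;(2)) }


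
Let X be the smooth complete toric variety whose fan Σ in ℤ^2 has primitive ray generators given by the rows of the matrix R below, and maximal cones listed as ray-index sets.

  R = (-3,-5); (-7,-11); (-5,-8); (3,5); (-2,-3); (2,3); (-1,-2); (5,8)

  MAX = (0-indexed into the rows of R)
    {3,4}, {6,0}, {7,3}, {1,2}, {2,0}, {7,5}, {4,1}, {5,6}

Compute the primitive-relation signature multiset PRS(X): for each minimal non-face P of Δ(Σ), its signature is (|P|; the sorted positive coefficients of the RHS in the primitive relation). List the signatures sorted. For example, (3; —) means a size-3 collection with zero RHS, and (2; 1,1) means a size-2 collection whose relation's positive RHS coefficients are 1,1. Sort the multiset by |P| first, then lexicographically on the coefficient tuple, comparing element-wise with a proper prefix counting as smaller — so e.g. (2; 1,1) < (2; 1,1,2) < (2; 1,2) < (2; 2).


Minimal non-faces — 20 found among 8 rays, 8 max cones:

  {0,3}:  v_{0} + v_{3} = 0  so sig = (2; —)
  {2,7}:  v_{2} + v_{7} = 0  so sig = (2; —)
  {4,5}:  v_{4} + v_{5} = 0  so sig = (2; —)
  {0,4}:  v_{0} + v_{4} = v_{2}  so sig = (2; 1)
  {0,5}:  v_{0} + v_{5} = v_{6}  so sig = (2; 1)
  {0,7}:  v_{0} + v_{7} = v_{5}  so sig = (2; 1)
  {1,5}:  v_{1} + v_{5} = v_{2}  so sig = (2; 1)
  {1,7}:  v_{1} + v_{7} = v_{4}  so sig = (2; 1)
  {2,3}:  v_{2} + v_{3} = v_{4}  so sig = (2; 1)
  {2,4}:  v_{2} + v_{4} = v_{1}  so sig = (2; 1)
  {2,5}:  v_{2} + v_{5} = v_{0}  so sig = (2; 1)
  {3,5}:  v_{3} + v_{5} = v_{7}  so sig = (2; 1)
  {3,6}:  v_{3} + v_{6} = v_{5}  so sig = (2; 1)
  {4,6}:  v_{4} + v_{6} = v_{0}  so sig = (2; 1)
  {4,7}:  v_{4} + v_{7} = v_{3}  so sig = (2; 1)
  {1,6}:  v_{1} + v_{6} = v_{0} + v_{2}  so sig = (2; 1,1)
  {0,1}:  v_{0} + v_{1} = 2·v_{2}  so sig = (2; 2)
  {1,3}:  v_{1} + v_{3} = 2·v_{4}  so sig = (2; 2)
  {2,6}:  v_{2} + v_{6} = 2·v_{0}  so sig = (2; 2)
  {6,7}:  v_{6} + v_{7} = 2·v_{5}  so sig = (2; 2)

so the primitive-relation signature multiset is
    (2; —)
    (2; —)
    (2; —)
    (2; 1)
    (2; 1)
    (2; 1)
    (2; 1)
    (2; 1)
    (2; 1)
    (2; 1)
    (2; 1)
    (2; 1)
    (2; 1)
    (2; 1)
    (2; 1)
    (2; 1,1)
    (2; 2)
    (2; 2)
    (2; 2)
    (2; 2)


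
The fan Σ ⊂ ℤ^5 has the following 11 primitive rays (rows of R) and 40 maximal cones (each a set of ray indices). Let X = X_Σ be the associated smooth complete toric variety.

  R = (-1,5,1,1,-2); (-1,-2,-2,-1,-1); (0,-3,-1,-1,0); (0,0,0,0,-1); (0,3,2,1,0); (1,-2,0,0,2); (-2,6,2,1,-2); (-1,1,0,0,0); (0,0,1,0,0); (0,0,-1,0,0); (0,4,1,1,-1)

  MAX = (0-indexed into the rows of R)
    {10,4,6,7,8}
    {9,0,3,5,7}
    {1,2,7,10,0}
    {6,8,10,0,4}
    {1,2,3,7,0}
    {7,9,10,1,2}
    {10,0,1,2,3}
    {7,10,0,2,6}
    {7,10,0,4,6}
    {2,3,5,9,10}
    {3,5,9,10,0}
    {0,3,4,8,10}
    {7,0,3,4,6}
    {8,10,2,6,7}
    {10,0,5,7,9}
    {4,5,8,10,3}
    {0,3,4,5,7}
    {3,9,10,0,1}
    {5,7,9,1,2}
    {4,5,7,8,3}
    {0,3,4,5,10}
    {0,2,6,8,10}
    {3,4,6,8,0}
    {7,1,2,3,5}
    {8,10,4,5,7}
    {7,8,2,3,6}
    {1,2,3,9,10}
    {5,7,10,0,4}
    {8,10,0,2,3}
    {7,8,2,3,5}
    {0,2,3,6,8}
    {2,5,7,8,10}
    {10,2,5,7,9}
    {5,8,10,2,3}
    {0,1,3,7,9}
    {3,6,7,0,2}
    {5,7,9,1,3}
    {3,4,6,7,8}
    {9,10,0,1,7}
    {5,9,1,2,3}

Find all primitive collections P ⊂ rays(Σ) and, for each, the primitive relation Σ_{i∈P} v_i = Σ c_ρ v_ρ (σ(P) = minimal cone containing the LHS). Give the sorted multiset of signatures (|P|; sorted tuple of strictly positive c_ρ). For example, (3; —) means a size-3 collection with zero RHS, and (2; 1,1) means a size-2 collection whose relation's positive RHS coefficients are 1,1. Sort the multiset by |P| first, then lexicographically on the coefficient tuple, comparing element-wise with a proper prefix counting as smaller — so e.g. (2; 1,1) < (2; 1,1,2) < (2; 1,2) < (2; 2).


|primitive collections| = 17. Relations:

  • {8,9}:  v_{8} + v_{9} = 0 — sig = (2; —)
  • {2,4}:  v_{2} + v_{4} = v_{8} — sig = (2; 1)
  • {1,4}:  v_{1} + v_{4} = v_{3} + v_{7} — sig = (2; 1,1)
  • {4,9}:  v_{4} + v_{9} = v_{0} + v_{5} — sig = (2; 1,1)
  • {5,6}:  v_{5} + v_{6} = v_{4} + v_{7} — sig = (2; 1,1)
  • {6,9}:  v_{6} + v_{9} = v_{0} + v_{7} — sig = (2; 1,1)
  • {1,8}:  v_{1} + v_{8} = v_{2} + v_{3} + v_{7} — sig = (2; 1,1,1)
  • {1,6}:  v_{1} + v_{6} = v_{0} + v_{2} + v_{3} + 2·v_{7} — sig = (2; 1,1,1,2)
  • {0,2,5}:  v_{0} + v_{2} + v_{5} = 0 — sig = (3; —)
  • {0,5,8}:  v_{0} + v_{5} + v_{8} = v_{4} — sig = (3; 1)
  • {0,7,8}:  v_{0} + v_{7} + v_{8} = v_{6} — sig = (3; 1)
  • {1,5,10}:  v_{1} + v_{5} + v_{10} = v_{9} — sig = (3; 1)
  • {3,7,10}:  v_{3} + v_{7} + v_{10} = v_{0} — sig = (3; 1)
  • {0,2,9}:  v_{0} + v_{2} + v_{9} = v_{1} + v_{10} — sig = (3; 1,1)
  • {0,1,5}:  v_{0} + v_{1} + v_{5} = v_{3} + v_{7} + v_{9} — sig = (3; 1,1,1)
  • {3,6,10}:  v_{3} + v_{6} + v_{10} = 2·v_{0} + v_{8} — sig = (3; 1,2)
  • {2,3,7,9}:  v_{2} + v_{3} + v_{7} + v_{9} = v_{1} — sig = (4; 1)

so the primitive-relation signature multiset is
    (2; —)
    (2; 1)
    (2; 1,1)
    (2; 1,1)
    (2; 1,1)
    (2; 1,1)
    (2; 1,1,1)
    (2; 1,1,1,2)
    (3; —)
    (3; 1)
    (3; 1)
    (3; 1)
    (3; 1)
    (3; 1,1)
    (3; 1,1,1)
    (3; 1,2)
    (4; 1)


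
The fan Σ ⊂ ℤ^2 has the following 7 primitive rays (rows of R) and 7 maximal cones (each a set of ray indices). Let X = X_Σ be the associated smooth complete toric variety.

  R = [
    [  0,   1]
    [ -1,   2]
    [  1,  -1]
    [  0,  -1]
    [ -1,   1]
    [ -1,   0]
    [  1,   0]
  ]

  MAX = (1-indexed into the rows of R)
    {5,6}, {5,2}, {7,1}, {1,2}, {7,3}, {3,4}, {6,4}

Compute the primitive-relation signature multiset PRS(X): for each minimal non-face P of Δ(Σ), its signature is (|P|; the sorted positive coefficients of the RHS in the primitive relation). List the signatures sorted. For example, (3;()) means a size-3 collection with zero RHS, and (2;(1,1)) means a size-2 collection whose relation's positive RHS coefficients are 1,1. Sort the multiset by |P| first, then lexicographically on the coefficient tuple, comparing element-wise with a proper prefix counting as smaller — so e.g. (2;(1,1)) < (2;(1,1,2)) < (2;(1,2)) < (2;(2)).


Minimal non-faces — 14 found among 7 rays, 7 max cones:

  {1,4}:  v_{1} + v_{4} = 0  so sig = (2;())
  {3,5}:  v_{3} + v_{5} = 0  so sig = (2;())
  {6,7}:  v_{6} + v_{7} = 0  so sig = (2;())
  {1,3}:  v_{1} + v_{3} = v_{7}  so sig = (2;(1))
  {1,5}:  v_{1} + v_{5} = v_{2}  so sig = (2;(1))
  {1,6}:  v_{1} + v_{6} = v_{5}  so sig = (2;(1))
  {2,3}:  v_{2} + v_{3} = v_{1}  so sig = (2;(1))
  {2,4}:  v_{2} + v_{4} = v_{5}  so sig = (2;(1))
  {3,6}:  v_{3} + v_{6} = v_{4}  so sig = (2;(1))
  {4,5}:  v_{4} + v_{5} = v_{6}  so sig = (2;(1))
  {4,7}:  v_{4} + v_{7} = v_{3}  so sig = (2;(1))
  {5,7}:  v_{5} + v_{7} = v_{1}  so sig = (2;(1))
  {2,6}:  v_{2} + v_{6} = 2·v_{5}  so sig = (2;(2))
  {2,7}:  v_{2} + v_{7} = 2·v_{1}  so sig = (2;(2))

Signatures (|P|; sorted positive RHS coefficients), sorted:
    (2;())
    (2;())
    (2;())
    (2;(1))
    (2;(1))
    (2;(1))
    (2;(1))
    (2;(1))
    (2;(1))
    (2;(1))
    (2;(1))
    (2;(1))
    (2;(2))
    (2;(2))


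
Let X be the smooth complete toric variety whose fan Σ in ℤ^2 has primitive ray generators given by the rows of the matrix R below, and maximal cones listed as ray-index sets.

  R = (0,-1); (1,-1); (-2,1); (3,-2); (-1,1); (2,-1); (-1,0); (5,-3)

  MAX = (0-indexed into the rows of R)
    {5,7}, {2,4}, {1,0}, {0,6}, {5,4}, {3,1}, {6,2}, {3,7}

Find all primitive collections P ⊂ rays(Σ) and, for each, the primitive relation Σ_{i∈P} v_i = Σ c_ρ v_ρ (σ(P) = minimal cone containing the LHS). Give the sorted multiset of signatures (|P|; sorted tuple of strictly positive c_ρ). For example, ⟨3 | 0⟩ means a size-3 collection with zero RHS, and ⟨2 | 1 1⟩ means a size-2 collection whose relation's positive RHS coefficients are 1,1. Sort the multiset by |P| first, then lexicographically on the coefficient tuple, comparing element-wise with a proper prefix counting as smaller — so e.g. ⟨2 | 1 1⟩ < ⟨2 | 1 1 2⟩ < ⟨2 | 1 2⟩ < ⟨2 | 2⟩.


Minimal non-faces — 20 found among 8 rays, 8 max cones:

  • {1,4}:  v_{1} + v_{4} = 0  ⟹  sig = ⟨2 | 0⟩
  • {2,5}:  v_{2} + v_{5} = 0  ⟹  sig = ⟨2 | 0⟩
  • {0,4}:  v_{0} + v_{4} = v_{6}  ⟹  sig = ⟨2 | 1⟩
  • {1,2}:  v_{1} + v_{2} = v_{6}  ⟹  sig = ⟨2 | 1⟩
  • {1,5}:  v_{1} + v_{5} = v_{3}  ⟹  sig = ⟨2 | 1⟩
  • {1,6}:  v_{1} + v_{6} = v_{0}  ⟹  sig = ⟨2 | 1⟩
  • {2,3}:  v_{2} + v_{3} = v_{1}  ⟹  sig = ⟨2 | 1⟩
  • {2,7}:  v_{2} + v_{7} = v_{3}  ⟹  sig = ⟨2 | 1⟩
  • {3,4}:  v_{3} + v_{4} = v_{5}  ⟹  sig = ⟨2 | 1⟩
  • {3,5}:  v_{3} + v_{5} = v_{7}  ⟹  sig = ⟨2 | 1⟩
  • {4,6}:  v_{4} + v_{6} = v_{2}  ⟹  sig = ⟨2 | 1⟩
  • {5,6}:  v_{5} + v_{6} = v_{1}  ⟹  sig = ⟨2 | 1⟩
  • {6,7}:  v_{6} + v_{7} = v_{1} + v_{3}  ⟹  sig = ⟨2 | 1 1⟩
  • {0,7}:  v_{0} + v_{7} = 2·v_{1} + v_{3}  ⟹  sig = ⟨2 | 1 2⟩
  • {0,2}:  v_{0} + v_{2} = 2·v_{6}  ⟹  sig = ⟨2 | 2⟩
  • {0,5}:  v_{0} + v_{5} = 2·v_{1}  ⟹  sig = ⟨2 | 2⟩
  • {1,7}:  v_{1} + v_{7} = 2·v_{3}  ⟹  sig = ⟨2 | 2⟩
  • {3,6}:  v_{3} + v_{6} = 2·v_{1}  ⟹  sig = ⟨2 | 2⟩
  • {4,7}:  v_{4} + v_{7} = 2·v_{5}  ⟹  sig = ⟨2 | 2⟩
  • {0,3}:  v_{0} + v_{3} = 3·v_{1}  ⟹  sig = ⟨2 | 3⟩

Sorted signature multiset PRS(X):
[⟨2 | 0⟩, ⟨2 | 0⟩, ⟨2 | 1⟩, ⟨2 | 1⟩, ⟨2 | 1⟩, ⟨2 | 1⟩, ⟨2 | 1⟩, ⟨2 | 1⟩, ⟨2 | 1⟩, ⟨2 | 1⟩, ⟨2 | 1⟩, ⟨2 | 1⟩, ⟨2 | 1 1⟩, ⟨2 | 1 2⟩, ⟨2 | 2⟩, ⟨2 | 2⟩, ⟨2 | 2⟩, ⟨2 | 2⟩, ⟨2 | 2⟩, ⟨2 | 3⟩]


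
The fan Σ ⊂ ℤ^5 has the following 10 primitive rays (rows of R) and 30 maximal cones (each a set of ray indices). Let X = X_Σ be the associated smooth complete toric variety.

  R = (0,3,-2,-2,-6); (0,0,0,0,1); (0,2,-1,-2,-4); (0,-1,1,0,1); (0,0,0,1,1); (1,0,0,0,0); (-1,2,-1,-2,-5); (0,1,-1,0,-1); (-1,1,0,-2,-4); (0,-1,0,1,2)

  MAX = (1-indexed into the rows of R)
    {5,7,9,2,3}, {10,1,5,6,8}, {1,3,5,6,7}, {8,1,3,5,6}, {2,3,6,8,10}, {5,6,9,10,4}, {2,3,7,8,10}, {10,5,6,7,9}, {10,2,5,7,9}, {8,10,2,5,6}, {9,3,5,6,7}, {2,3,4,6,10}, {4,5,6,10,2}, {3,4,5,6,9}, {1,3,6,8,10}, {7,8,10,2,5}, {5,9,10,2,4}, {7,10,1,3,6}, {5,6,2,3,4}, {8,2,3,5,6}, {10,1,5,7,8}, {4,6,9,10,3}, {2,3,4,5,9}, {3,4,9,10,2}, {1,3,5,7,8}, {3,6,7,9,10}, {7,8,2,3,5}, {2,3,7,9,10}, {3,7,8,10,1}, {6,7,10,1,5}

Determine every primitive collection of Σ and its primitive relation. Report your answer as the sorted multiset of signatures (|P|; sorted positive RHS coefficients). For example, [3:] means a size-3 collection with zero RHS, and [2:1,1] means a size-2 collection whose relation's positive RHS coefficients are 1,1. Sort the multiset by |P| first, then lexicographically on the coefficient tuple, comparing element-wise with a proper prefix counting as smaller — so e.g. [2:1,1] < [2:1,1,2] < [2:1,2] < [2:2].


|primitive collections| = 10. Relations:

  P = {4,8}:  v_{4} + v_{8} = 0 ; sig = [2:]
  P = {4,7}:  v_{4} + v_{7} = v_{9} ; sig = [2:1]
  P = {8,9}:  v_{8} + v_{9} = v_{7} ; sig = [2:1]
  P = {1,2}:  v_{1} + v_{2} = v_{3} + v_{8} ; sig = [2:1,1]
  P = {1,4}:  v_{1} + v_{4} = v_{6} + v_{7} ; sig = [2:1,1]
  P = {1,9}:  v_{1} + v_{9} = v_{6} + 2·v_{7} ; sig = [2:1,2]
  P = {2,6,7}:  v_{2} + v_{6} + v_{7} = v_{3} ; sig = [3:1]
  P = {3,5,10}:  v_{3} + v_{5} + v_{10} = v_{8} ; sig = [3:1]
  P = {6,7,8}:  v_{6} + v_{7} + v_{8} = v_{1} ; sig = [3:1]
  P = {2,6,9}:  v_{2} + v_{6} + v_{9} = v_{3} + v_{4} ; sig = [3:1,1]

Hence PRS(X_Σ) =
[[2:], [2:1], [2:1], [2:1,1], [2:1,1], [2:1,2], [3:1], [3:1], [3:1], [3:1,1]]


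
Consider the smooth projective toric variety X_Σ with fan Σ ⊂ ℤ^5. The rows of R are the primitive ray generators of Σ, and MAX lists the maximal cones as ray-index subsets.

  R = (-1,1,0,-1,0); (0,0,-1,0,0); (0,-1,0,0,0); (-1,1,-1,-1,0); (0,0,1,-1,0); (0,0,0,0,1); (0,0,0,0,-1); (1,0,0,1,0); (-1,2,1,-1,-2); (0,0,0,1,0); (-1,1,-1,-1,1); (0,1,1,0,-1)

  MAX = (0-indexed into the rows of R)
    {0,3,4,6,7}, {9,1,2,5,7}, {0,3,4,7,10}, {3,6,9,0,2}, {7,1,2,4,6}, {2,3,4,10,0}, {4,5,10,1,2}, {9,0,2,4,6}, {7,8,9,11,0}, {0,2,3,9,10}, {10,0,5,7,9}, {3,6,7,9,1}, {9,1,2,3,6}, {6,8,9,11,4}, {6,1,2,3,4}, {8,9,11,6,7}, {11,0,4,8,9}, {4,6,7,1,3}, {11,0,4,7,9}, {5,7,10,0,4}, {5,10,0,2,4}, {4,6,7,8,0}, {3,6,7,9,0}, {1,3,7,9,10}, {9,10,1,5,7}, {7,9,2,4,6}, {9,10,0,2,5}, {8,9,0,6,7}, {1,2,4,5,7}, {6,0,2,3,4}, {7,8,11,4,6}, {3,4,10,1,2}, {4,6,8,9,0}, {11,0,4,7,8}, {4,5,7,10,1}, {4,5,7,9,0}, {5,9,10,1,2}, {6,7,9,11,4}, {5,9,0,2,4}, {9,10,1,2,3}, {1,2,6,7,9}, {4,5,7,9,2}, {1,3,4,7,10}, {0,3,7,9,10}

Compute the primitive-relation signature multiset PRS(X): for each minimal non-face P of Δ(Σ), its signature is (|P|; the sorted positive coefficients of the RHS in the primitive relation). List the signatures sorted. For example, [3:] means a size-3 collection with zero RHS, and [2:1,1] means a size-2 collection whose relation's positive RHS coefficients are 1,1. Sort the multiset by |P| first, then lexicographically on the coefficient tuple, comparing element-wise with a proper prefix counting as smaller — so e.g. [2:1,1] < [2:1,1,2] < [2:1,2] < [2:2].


23 collections generate NE(X_Σ); each relation:

  {5,6}:  v_{5} + v_{6} = 0  so sig = [2:]
  {0,1}:  v_{0} + v_{1} = v_{3}  so sig = [2:1]
  {3,5}:  v_{3} + v_{5} = v_{10}  so sig = [2:1]
  {6,10}:  v_{6} + v_{10} = v_{3}  so sig = [2:1]
  {5,8}:  v_{5} + v_{8} = v_{0} + v_{11}  so sig = [2:1,1]
  {1,11}:  v_{1} + v_{11} = v_{0} + v_{6} + v_{7}  so sig = [2:1,1,1]
  {2,11}:  v_{2} + v_{11} = v_{4} + v_{6} + v_{9}  so sig = [2:1,1,1]
  {5,11}:  v_{5} + v_{11} = v_{0} + v_{4} + v_{7} + v_{9}  so sig = [2:1,1,1,1]
  {2,8}:  v_{2} + v_{8} = v_{0} + v_{4} + 2·v_{6} + v_{9}  so sig = [2:1,1,1,2]
  {3,11}:  v_{3} + v_{11} = 2·v_{0} + v_{6} + v_{7}  so sig = [2:1,1,2]
  {8,10}:  v_{8} + v_{10} = 3·v_{0} + v_{6} + v_{7}  so sig = [2:1,1,3]
  {10,11}:  v_{10} + v_{11} = 2·v_{0} + v_{7}  so sig = [2:1,2]
  {1,8}:  v_{1} + v_{8} = 2·v_{0} + 2·v_{6} + v_{7}  so sig = [2:1,2,2]
  {3,8}:  v_{3} + v_{8} = 3·v_{0} + 2·v_{6} + v_{7}  so sig = [2:1,2,3]
  {0,2,7}:  v_{0} + v_{2} + v_{7} = 0  so sig = [3:]
  {1,4,9}:  v_{1} + v_{4} + v_{9} = 0  so sig = [3:]
  {0,6,11}:  v_{0} + v_{6} + v_{11} = v_{8}  so sig = [3:1]
  {2,3,7}:  v_{2} + v_{3} + v_{7} = v_{1}  so sig = [3:1]
  {3,4,9}:  v_{3} + v_{4} + v_{9} = v_{0}  so sig = [3:1]
  {2,7,10}:  v_{2} + v_{7} + v_{10} = v_{1} + v_{5}  so sig = [3:1,1]
  {4,9,10}:  v_{4} + v_{9} + v_{10} = v_{0} + v_{5}  so sig = [3:1,1]
  {4,7,8,9}:  v_{4} + v_{7} + v_{8} + v_{9} = 2·v_{11}  so sig = [4:2]
  {0,4,6,7,9}:  v_{0} + v_{4} + v_{6} + v_{7} + v_{9} = v_{11}  so sig = [5:1]

Hence PRS(X_Σ) =
    |P|=2: 14 collections, coeffs (), (1), (1), (1), (1,1), (1,1,1), (1,1,1), (1,1,1,1), (1,1,1,2), (1,1,2), (1,1,3), (1,2), (1,2,2), (1,2,3)
    |P|=3: 7 collections, coeffs (), (), (1), (1), (1), (1,1), (1,1)
    |P|=4: 1 collection, coeffs (2)
    |P|=5: 1 collection, coeffs (1)


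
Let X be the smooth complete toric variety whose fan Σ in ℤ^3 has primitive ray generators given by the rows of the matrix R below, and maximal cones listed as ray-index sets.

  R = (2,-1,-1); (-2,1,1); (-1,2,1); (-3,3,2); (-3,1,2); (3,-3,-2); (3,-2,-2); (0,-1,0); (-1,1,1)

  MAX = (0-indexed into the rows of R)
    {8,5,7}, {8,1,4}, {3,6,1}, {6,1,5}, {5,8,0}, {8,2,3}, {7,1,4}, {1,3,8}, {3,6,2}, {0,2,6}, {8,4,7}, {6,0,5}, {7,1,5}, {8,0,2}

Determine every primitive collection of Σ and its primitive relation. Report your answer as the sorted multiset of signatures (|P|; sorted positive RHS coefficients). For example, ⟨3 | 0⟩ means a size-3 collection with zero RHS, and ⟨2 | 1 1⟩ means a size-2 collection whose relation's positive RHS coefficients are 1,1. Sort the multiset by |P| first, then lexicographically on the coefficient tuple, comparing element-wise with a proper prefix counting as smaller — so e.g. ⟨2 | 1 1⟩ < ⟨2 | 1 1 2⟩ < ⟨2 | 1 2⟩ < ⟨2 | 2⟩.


The 17 primitive collections of Σ (r=9, n=3):

  P={0,1}:  v_{0} + v_{1} = 0 ; sig = ⟨2 | 0⟩
  P={3,5}:  v_{3} + v_{5} = 0 ; sig = ⟨2 | 0⟩
  P={0,3}:  v_{0} + v_{3} = v_{2} ; sig = ⟨2 | 1⟩
  P={1,2}:  v_{1} + v_{2} = v_{3} ; sig = ⟨2 | 1⟩
  P={2,5}:  v_{2} + v_{5} = v_{0} ; sig = ⟨2 | 1⟩
  P={2,7}:  v_{2} + v_{7} = v_{8} ; sig = ⟨2 | 1⟩
  P={4,6}:  v_{4} + v_{6} = v_{7} ; sig = ⟨2 | 1⟩
  P={6,7}:  v_{6} + v_{7} = v_{5} ; sig = ⟨2 | 1⟩
  P={6,8}:  v_{6} + v_{8} = v_{0} ; sig = ⟨2 | 1⟩
  P={0,4}:  v_{0} + v_{4} = v_{7} + v_{8} ; sig = ⟨2 | 1 1⟩
  P={0,7}:  v_{0} + v_{7} = v_{5} + v_{8} ; sig = ⟨2 | 1 1⟩
  P={3,7}:  v_{3} + v_{7} = v_{1} + v_{8} ; sig = ⟨2 | 1 1⟩
  P={2,4}:  v_{2} + v_{4} = v_{1} + 2·v_{8} ; sig = ⟨2 | 1 2⟩
  P={4,5}:  v_{4} + v_{5} = 2·v_{7} ; sig = ⟨2 | 2⟩
  P={3,4}:  v_{3} + v_{4} = 2·v_{1} + 2·v_{8} ; sig = ⟨2 | 2 2⟩
  P={1,5,8}:  v_{1} + v_{5} + v_{8} = v_{7} ; sig = ⟨3 | 1⟩
  P={1,7,8}:  v_{1} + v_{7} + v_{8} = v_{4} ; sig = ⟨3 | 1⟩

Hence PRS(X_Σ) =
    |P|=2: 15 collections, coeffs (), (), (1), (1), (1), (1), (1), (1), (1), (1,1), (1,1), (1,1), (1,2), (2), (2,2)
    |P|=3: 2 collections, coeffs (1), (1)


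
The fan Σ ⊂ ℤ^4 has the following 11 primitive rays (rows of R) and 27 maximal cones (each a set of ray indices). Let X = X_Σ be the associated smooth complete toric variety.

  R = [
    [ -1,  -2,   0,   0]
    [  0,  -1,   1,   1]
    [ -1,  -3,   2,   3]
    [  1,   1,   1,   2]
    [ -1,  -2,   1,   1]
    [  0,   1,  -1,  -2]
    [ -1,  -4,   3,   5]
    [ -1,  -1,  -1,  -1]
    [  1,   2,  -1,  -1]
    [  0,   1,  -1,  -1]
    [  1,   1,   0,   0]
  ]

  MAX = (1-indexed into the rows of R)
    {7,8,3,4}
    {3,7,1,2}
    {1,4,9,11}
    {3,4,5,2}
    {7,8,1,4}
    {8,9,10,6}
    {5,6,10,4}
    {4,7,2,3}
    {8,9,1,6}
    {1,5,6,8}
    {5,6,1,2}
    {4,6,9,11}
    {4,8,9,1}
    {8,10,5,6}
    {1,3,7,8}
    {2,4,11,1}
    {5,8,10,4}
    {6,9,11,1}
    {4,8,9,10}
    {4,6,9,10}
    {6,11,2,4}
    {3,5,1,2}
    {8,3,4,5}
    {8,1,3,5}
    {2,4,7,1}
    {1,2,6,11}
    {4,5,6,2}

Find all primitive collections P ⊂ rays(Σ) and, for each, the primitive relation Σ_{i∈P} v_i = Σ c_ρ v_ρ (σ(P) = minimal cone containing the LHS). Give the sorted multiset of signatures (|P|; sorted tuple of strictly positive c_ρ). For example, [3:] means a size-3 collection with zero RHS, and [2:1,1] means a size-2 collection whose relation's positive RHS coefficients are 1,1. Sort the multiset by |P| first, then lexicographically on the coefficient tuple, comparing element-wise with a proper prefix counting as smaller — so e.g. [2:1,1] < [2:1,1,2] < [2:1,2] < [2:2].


Minimal non-faces — 21 found among 11 rays, 27 max cones:

  P={2,10}:  v_{2} + v_{10} = 0  ⟹  sig = [2:]
  P={5,9}:  v_{5} + v_{9} = 0  ⟹  sig = [2:]
  P={1,10}:  v_{1} + v_{10} = v_{8}  ⟹  sig = [2:1]
  P={2,8}:  v_{2} + v_{8} = v_{1}  ⟹  sig = [2:1]
  P={2,9}:  v_{2} + v_{9} = v_{11}  ⟹  sig = [2:1]
  P={3,6}:  v_{3} + v_{6} = v_{5}  ⟹  sig = [2:1]
  P={5,11}:  v_{5} + v_{11} = v_{2}  ⟹  sig = [2:1]
  P={6,7}:  v_{6} + v_{7} = v_{3}  ⟹  sig = [2:1]
  P={10,11}:  v_{10} + v_{11} = v_{9}  ⟹  sig = [2:1]
  P={3,9}:  v_{3} + v_{9} = v_{1} + v_{4}  ⟹  sig = [2:1,1]
  P={8,11}:  v_{8} + v_{11} = v_{1} + v_{9}  ⟹  sig = [2:1,1]
  P={3,10}:  v_{3} + v_{10} = v_{4} + v_{5} + v_{8}  ⟹  sig = [2:1,1,1]
  P={3,11}:  v_{3} + v_{11} = v_{1} + v_{2} + v_{4}  ⟹  sig = [2:1,1,1]
  P={7,10}:  v_{7} + v_{10} = v_{3} + v_{4} + v_{8}  ⟹  sig = [2:1,1,1]
  P={7,11}:  v_{7} + v_{11} = 2·v_{1} + v_{2} + 2·v_{4}  ⟹  sig = [2:1,2,2]
  P={5,7}:  v_{5} + v_{7} = 2·v_{3}  ⟹  sig = [2:2]
  P={7,9}:  v_{7} + v_{9} = 2·v_{1} + 2·v_{4}  ⟹  sig = [2:2,2]
  P={1,4,6}:  v_{1} + v_{4} + v_{6} = 0  ⟹  sig = [3:]
  P={1,3,4}:  v_{1} + v_{3} + v_{4} = v_{7}  ⟹  sig = [3:1]
  P={1,4,5}:  v_{1} + v_{4} + v_{5} = v_{3}  ⟹  sig = [3:1]
  P={4,6,8}:  v_{4} + v_{6} + v_{8} = v_{10}  ⟹  sig = [3:1]

Hence PRS(X_Σ) =
{ [2:] ×2,  [2:1] ×7,  [2:1,1] ×2,  [2:1,1,1] ×3,  [2:1,2,2],  [2:2],  [2:2,2],  [3:],  [3:1] ×3 }


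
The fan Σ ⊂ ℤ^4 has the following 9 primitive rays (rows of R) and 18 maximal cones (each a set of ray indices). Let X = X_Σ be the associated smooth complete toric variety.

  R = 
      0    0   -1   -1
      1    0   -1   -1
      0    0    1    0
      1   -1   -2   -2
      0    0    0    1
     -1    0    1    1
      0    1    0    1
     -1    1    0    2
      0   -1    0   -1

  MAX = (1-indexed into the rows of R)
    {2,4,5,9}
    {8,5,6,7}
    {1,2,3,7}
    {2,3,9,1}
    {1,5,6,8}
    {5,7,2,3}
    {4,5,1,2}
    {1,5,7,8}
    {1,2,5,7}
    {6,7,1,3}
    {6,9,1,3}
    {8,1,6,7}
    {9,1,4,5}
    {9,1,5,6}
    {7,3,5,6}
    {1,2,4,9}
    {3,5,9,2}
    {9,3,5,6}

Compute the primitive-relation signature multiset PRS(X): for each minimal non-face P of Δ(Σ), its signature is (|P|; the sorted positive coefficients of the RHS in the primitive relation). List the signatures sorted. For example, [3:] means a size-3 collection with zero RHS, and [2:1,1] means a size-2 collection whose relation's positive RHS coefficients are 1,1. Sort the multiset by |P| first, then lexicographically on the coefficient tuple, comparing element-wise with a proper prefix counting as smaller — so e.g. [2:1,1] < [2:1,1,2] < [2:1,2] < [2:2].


Δ(Σ) — 9 vertices, 12 min non-faces:

  P = {2,6}:  v_{2} + v_{6} = 0  ⟹  sig = [2:]
  P = {7,9}:  v_{7} + v_{9} = 0  ⟹  sig = [2:]
  P = {3,4}:  v_{3} + v_{4} = v_{2} + v_{9}  ⟹  sig = [2:1,1]
  P = {3,8}:  v_{3} + v_{8} = v_{6} + v_{7}  ⟹  sig = [2:1,1]
  P = {2,8}:  v_{2} + v_{8} = v_{1} + v_{5} + v_{7}  ⟹  sig = [2:1,1,1]
  P = {4,6}:  v_{4} + v_{6} = v_{1} + v_{5} + v_{9}  ⟹  sig = [2:1,1,1]
  P = {4,7}:  v_{4} + v_{7} = v_{1} + v_{2} + v_{5}  ⟹  sig = [2:1,1,1]
  P = {8,9}:  v_{8} + v_{9} = v_{1} + v_{5} + v_{6}  ⟹  sig = [2:1,1,1]
  P = {4,8}:  v_{4} + v_{8} = 2·v_{1} + 2·v_{5}  ⟹  sig = [2:2,2]
  P = {1,3,5}:  v_{1} + v_{3} + v_{5} = 0  ⟹  sig = [3:]
  P = {1,2,5,9}:  v_{1} + v_{2} + v_{5} + v_{9} = v_{4}  ⟹  sig = [4:1]
  P = {1,5,6,7}:  v_{1} + v_{5} + v_{6} + v_{7} = v_{8}  ⟹  sig = [4:1]

Signatures (|P|; sorted positive RHS coefficients), sorted:
[[2:], [2:], [2:1,1], [2:1,1], [2:1,1,1], [2:1,1,1], [2:1,1,1], [2:1,1,1], [2:2,2], [3:], [4:1], [4:1]]


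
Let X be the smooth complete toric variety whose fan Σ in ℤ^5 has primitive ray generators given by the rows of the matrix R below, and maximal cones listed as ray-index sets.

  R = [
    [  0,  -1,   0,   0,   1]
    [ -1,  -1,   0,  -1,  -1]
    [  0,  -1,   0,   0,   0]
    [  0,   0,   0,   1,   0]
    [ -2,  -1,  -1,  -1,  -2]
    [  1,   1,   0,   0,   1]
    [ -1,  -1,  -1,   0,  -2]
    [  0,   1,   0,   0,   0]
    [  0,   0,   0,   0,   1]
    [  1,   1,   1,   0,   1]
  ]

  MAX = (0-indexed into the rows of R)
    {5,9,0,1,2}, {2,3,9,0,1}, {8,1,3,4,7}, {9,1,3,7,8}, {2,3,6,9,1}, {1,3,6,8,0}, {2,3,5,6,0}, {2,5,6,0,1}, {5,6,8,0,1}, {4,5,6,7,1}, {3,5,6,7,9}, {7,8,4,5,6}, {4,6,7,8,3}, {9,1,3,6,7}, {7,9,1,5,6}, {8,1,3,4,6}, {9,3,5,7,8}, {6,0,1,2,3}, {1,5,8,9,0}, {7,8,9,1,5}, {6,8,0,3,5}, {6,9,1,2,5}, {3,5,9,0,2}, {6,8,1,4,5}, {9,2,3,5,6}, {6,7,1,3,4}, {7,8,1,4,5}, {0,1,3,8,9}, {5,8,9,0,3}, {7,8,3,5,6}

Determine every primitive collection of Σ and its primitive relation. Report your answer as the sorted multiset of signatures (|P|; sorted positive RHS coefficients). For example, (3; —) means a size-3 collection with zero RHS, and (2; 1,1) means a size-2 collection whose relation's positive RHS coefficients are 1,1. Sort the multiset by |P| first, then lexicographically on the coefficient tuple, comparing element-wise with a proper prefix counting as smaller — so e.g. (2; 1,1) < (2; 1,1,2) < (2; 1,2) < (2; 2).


Minimal non-faces — 11 found among 10 rays, 30 max cones:

  P = {2,7}:  v_{2} + v_{7} = 0  ⟹  sig = (2; —)
  P = {0,7}:  v_{0} + v_{7} = v_{8}  ⟹  sig = (2; 1)
  P = {2,8}:  v_{2} + v_{8} = v_{0}  ⟹  sig = (2; 1)
  P = {4,9}:  v_{4} + v_{9} = v_{1} + v_{7}  ⟹  sig = (2; 1,1)
  P = {2,4}:  v_{2} + v_{4} = v_{1} + v_{6} + v_{8}  ⟹  sig = (2; 1,1,1)
  P = {0,4}:  v_{0} + v_{4} = v_{1} + v_{6} + 2·v_{8}  ⟹  sig = (2; 1,1,2)
  P = {1,3,5}:  v_{1} + v_{3} + v_{5} = 0  ⟹  sig = (3; —)
  P = {6,8,9}:  v_{6} + v_{8} + v_{9} = 0  ⟹  sig = (3; —)
  P = {0,6,9}:  v_{0} + v_{6} + v_{9} = v_{2}  ⟹  sig = (3; 1)
  P = {3,4,5}:  v_{3} + v_{4} + v_{5} = v_{6} + v_{7} + v_{8}  ⟹  sig = (3; 1,1,1)
  P = {1,6,7,8}:  v_{1} + v_{6} + v_{7} + v_{8} = v_{4}  ⟹  sig = (4; 1)

so the primitive-relation signature multiset is
    |P|=2: 6 collections, coeffs (), (1), (1), (1,1), (1,1,1), (1,1,2)
    |P|=3: 4 collections, coeffs (), (), (1), (1,1,1)
    |P|=4: 1 collection, coeffs (1)


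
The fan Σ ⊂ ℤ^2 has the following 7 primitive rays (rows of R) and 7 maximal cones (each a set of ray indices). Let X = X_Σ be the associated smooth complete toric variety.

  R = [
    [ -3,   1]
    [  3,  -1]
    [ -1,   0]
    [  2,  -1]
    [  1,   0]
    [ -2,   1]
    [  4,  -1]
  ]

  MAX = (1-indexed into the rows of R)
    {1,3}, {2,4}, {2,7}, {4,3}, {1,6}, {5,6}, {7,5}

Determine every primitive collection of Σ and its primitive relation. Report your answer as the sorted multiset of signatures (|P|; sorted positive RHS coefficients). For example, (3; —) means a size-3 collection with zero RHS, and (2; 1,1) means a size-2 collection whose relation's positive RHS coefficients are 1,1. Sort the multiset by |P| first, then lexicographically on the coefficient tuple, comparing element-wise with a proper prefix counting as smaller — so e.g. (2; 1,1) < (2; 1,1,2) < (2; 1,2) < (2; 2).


14 collections generate NE(X_Σ); each relation:

  {1,2}:  v_{1} + v_{2} = 0  ⟹  sig = (2; —)
  {3,5}:  v_{3} + v_{5} = 0  ⟹  sig = (2; —)
  {4,6}:  v_{4} + v_{6} = 0  ⟹  sig = (2; —)
  {1,4}:  v_{1} + v_{4} = v_{3}  ⟹  sig = (2; 1)
  {1,5}:  v_{1} + v_{5} = v_{6}  ⟹  sig = (2; 1)
  {1,7}:  v_{1} + v_{7} = v_{5}  ⟹  sig = (2; 1)
  {2,3}:  v_{2} + v_{3} = v_{4}  ⟹  sig = (2; 1)
  {2,5}:  v_{2} + v_{5} = v_{7}  ⟹  sig = (2; 1)
  {2,6}:  v_{2} + v_{6} = v_{5}  ⟹  sig = (2; 1)
  {3,6}:  v_{3} + v_{6} = v_{1}  ⟹  sig = (2; 1)
  {3,7}:  v_{3} + v_{7} = v_{2}  ⟹  sig = (2; 1)
  {4,5}:  v_{4} + v_{5} = v_{2}  ⟹  sig = (2; 1)
  {4,7}:  v_{4} + v_{7} = 2·v_{2}  ⟹  sig = (2; 2)
  {6,7}:  v_{6} + v_{7} = 2·v_{5}  ⟹  sig = (2; 2)

Signatures (|P|; sorted positive RHS coefficients), sorted:
{ (2; —) ×3,  (2; 1) ×9,  (2; 2) ×2 }


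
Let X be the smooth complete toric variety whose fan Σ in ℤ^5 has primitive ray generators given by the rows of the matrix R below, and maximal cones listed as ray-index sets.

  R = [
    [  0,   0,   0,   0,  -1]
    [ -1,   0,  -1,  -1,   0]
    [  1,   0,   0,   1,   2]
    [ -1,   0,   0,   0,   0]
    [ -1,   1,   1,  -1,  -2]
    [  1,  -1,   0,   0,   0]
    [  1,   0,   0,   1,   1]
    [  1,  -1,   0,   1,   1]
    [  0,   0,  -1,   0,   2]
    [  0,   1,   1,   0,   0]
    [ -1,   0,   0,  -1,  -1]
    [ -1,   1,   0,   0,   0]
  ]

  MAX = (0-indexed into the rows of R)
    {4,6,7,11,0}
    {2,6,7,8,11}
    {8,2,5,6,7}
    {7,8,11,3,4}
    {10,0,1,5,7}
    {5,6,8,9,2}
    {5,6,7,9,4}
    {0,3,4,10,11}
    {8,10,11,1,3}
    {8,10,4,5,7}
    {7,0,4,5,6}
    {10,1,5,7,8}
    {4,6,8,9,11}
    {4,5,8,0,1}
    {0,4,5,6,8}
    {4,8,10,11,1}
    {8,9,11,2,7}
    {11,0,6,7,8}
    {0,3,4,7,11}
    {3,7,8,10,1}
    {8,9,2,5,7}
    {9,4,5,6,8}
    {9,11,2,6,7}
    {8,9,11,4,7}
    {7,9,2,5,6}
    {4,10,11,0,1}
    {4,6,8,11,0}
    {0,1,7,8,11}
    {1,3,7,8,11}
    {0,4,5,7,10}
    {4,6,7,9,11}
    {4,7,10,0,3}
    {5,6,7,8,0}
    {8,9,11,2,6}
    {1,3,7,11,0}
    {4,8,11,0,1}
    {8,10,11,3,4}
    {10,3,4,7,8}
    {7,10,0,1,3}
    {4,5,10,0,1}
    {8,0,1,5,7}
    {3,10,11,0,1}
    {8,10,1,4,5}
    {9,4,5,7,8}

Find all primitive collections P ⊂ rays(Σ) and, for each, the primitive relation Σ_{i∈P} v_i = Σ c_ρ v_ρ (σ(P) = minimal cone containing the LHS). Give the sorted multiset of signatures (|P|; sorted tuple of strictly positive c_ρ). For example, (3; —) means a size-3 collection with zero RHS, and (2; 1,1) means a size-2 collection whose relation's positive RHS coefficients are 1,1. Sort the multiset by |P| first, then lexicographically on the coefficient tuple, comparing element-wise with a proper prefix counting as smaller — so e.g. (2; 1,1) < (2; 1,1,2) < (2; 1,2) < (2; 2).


22 minimal non-faces of Δ(Σ) (on 12 rays):

  • {5,11}:  v_{5} + v_{11} = 0  ⟹  sig = (2; —)
  • {6,10}:  v_{6} + v_{10} = 0  ⟹  sig = (2; —)
  • {0,2}:  v_{0} + v_{2} = v_{6}  ⟹  sig = (2; 1)
  • {1,2}:  v_{1} + v_{2} = v_{8}  ⟹  sig = (2; 1)
  • {2,4}:  v_{2} + v_{4} = v_{9}  ⟹  sig = (2; 1)
  • {0,9}:  v_{0} + v_{9} = v_{4} + v_{6}  ⟹  sig = (2; 1,1)
  • {1,6}:  v_{1} + v_{6} = v_{0} + v_{8}  ⟹  sig = (2; 1,1)
  • {1,9}:  v_{1} + v_{9} = v_{4} + v_{8}  ⟹  sig = (2; 1,1)
  • {3,5}:  v_{3} + v_{5} = v_{7} + v_{10}  ⟹  sig = (2; 1,1)
  • {3,6}:  v_{3} + v_{6} = v_{7} + v_{11}  ⟹  sig = (2; 1,1)
  • {2,10}:  v_{2} + v_{10} = v_{4} + v_{7} + v_{8}  ⟹  sig = (2; 1,1,1)
  • {2,3}:  v_{2} + v_{3} = v_{4} + 2·v_{7} + v_{8} + v_{11}  ⟹  sig = (2; 1,1,1,2)
  • {9,10}:  v_{9} + v_{10} = 2·v_{4} + v_{7} + v_{8}  ⟹  sig = (2; 1,1,2)
  • {3,9}:  v_{3} + v_{9} = 2·v_{4} + 2·v_{7} + v_{8} + v_{11}  ⟹  sig = (2; 1,1,2,2)
  • {0,8,10}:  v_{0} + v_{8} + v_{10} = v_{1}  ⟹  sig = (3; 1)
  • {1,4,7}:  v_{1} + v_{4} + v_{7} = v_{10}  ⟹  sig = (3; 1)
  • {7,10,11}:  v_{7} + v_{10} + v_{11} = v_{3}  ⟹  sig = (3; 1)
  • {0,3,8}:  v_{0} + v_{3} + v_{8} = v_{1} + v_{7} + v_{11}  ⟹  sig = (3; 1,1,1)
  • {1,3,4}:  v_{1} + v_{3} + v_{4} = 2·v_{10} + v_{11}  ⟹  sig = (3; 1,2)
  • {0,4,7,8}:  v_{0} + v_{4} + v_{7} + v_{8} = 0  ⟹  sig = (4; —)
  • {4,6,7,8}:  v_{4} + v_{6} + v_{7} + v_{8} = v_{2}  ⟹  sig = (4; 1)
  • {6,7,8,9}:  v_{6} + v_{7} + v_{8} + v_{9} = 2·v_{2}  ⟹  sig = (4; 2)

Sorted signature multiset PRS(X):
{ (2; —) ×2,  (2; 1) ×3,  (2; 1,1) ×5,  (2; 1,1,1),  (2; 1,1,1,2),  (2; 1,1,2),  (2; 1,1,2,2),  (3; 1) ×3,  (3; 1,1,1),  (3; 1,2),  (4; —),  (4; 1),  (4; 2) }
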